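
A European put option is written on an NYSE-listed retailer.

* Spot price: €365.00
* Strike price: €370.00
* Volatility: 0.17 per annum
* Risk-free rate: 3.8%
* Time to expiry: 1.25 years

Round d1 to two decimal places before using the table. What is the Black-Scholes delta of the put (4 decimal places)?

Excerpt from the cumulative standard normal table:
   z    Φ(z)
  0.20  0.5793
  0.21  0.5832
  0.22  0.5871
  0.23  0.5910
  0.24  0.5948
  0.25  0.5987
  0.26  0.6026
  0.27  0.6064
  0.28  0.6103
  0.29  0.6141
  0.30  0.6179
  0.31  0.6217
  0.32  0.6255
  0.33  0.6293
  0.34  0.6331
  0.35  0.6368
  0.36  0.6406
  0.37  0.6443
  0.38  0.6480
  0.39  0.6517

-0.3936

σ√T = 0.17 × 1.1180 = 0.1901
d₁ = [ln(365/370) + (0.038 + 0.17²/2)·1.25] / 0.1901 = [-0.0136 + 0.0656] / 0.1901 = 0.2734 ≈ 0.27
N(d₁) = N(0.27) = 0.6064
Δ_put = N(d₁) − 1 = 0.6064 − 1 = -0.3936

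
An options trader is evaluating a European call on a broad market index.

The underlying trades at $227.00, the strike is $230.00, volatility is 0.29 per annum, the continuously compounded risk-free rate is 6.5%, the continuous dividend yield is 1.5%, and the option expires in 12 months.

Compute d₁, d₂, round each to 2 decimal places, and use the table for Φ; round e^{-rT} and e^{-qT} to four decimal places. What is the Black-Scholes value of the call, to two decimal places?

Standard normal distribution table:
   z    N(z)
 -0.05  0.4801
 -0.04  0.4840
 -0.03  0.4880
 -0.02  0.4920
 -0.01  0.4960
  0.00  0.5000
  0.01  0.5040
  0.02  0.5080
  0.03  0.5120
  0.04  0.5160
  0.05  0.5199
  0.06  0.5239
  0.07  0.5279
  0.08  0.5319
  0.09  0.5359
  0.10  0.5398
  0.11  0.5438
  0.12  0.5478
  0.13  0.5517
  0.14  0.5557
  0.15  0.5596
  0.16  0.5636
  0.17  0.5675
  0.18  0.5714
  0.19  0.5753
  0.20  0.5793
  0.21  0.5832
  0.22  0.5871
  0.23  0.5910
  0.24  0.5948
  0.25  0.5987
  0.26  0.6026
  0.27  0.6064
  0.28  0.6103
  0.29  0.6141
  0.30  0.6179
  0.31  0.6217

σ√T = 0.29 × 1.0000 = 0.2900
d₁ = [ln(227/230) + (0.065 − 0.015 + ½·0.29²)·1] / (σ√T) = (-0.0131 + 0.0920) / 0.2900 = 0.2721 ⇒ 0.27
d₂ = 0.2721 − 0.2900 = -0.0179 ⇒ -0.02
e^(−qT) = e^(−0.015·1) = 0.9851;  e^(−rT) = e^(−0.065·1) = 0.9371
N(d₁) = N(0.27) = 0.6064;  N(d₂) = N(-0.02) = 0.4920
C = 227·0.9851·0.6064 − 230·0.9371·0.4920 = 135.6018 − 106.0422 = 29.5595

$29.56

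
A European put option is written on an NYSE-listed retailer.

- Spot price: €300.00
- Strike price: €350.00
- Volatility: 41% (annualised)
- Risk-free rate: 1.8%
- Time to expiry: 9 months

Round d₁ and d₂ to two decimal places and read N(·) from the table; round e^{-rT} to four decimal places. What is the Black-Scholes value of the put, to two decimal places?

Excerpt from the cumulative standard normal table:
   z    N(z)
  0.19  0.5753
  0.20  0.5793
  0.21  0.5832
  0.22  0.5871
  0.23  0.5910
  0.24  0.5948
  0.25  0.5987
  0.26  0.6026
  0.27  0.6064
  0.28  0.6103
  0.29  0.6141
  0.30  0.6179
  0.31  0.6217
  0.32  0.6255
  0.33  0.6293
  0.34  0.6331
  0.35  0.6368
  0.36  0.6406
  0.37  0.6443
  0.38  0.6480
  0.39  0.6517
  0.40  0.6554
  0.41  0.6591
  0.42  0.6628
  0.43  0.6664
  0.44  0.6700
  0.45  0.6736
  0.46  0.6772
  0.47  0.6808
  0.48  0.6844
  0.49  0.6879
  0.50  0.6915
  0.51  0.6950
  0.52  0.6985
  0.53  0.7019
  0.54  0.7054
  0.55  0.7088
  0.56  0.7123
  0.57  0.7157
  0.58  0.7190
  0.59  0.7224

σ√T = 0.41·√0.75 = 0.3551
d₁ = [ln(300/350) + (0.018 + 0.41²/2)·0.75] / 0.3551 = [-0.1542 + 0.0765] / 0.3551 = -0.2186 which rounds to -0.22
d₂ = d₁ − σ√T = -0.2186 − 0.3551 = -0.5737 which rounds to -0.57
e^(−rT) = e^(−0.018·0.75) = 0.9866
P = 350·0.9866·N(0.57) − 300·N(0.22) = 350·0.9866·0.7157 − 300·0.5871 = 247.1384 − 176.1300 = 71.0084

€71.01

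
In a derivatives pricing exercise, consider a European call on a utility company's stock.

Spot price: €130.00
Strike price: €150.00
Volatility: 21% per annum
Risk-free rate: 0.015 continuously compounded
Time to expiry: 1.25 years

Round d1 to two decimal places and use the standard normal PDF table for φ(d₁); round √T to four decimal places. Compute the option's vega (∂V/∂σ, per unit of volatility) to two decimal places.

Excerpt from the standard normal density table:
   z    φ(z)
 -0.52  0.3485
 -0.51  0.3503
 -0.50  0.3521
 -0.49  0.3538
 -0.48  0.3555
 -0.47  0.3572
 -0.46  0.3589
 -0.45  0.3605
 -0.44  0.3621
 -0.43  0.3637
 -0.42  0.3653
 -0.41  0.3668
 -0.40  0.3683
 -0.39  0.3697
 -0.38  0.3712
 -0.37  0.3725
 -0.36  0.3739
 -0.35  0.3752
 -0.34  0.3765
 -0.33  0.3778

σ√T = 0.21 × 1.1180 = 0.2348
ln(S/K) + (r + σ²/2)T = ln(130/150) + (0.015 + 0.21²/2)·1.25 = -0.1431 + 0.0463 = -0.0968
d₁ = -0.0968 / 0.2348 = -0.4122 ≈ -0.41
√T = √1.25 = 1.1180
φ(d₁) = φ(-0.41) = 0.3668
vega = S·φ(d₁)·√T = 130·0.3668·1.1180 = 53.3107

53.31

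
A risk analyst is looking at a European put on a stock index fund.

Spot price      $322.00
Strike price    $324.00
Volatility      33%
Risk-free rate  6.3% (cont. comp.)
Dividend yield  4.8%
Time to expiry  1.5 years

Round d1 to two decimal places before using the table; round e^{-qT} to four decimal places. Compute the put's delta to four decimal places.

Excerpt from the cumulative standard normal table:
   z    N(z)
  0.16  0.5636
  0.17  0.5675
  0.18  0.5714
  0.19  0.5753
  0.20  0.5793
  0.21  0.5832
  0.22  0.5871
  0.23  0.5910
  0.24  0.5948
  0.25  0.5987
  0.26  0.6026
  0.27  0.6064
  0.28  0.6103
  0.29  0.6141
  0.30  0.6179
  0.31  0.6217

σ√T = 0.33·√1.5 = 0.4042
d₁ = [ln(322/324) + (0.063 − 0.048 + 0.33²/2)·1.5] / 0.4042 = [-0.0062 + 0.1042] / 0.4042 = 0.2424 which rounds to 0.24
N(d₁) = N(0.24) = 0.5948
Δ_put = e^(−qT)·(N(d₁) − 1) = 0.9305·(0.5948 − 1) = -0.3770

-0.3770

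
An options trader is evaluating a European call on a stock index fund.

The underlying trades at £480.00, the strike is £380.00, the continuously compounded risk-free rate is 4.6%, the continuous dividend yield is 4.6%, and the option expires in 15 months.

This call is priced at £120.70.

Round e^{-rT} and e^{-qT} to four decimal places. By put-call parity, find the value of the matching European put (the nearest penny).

£26.29

exp(−qT) = exp(−0.046·1.25) = 0.9441;  exp(−rT) = exp(−0.046·1.25) = 0.9441
Put-call parity: C − P = S·e^(−qT) − K·e^(−rT) = 480·0.9441 − 380·0.9441 = 453.1680 − 358.7580 = 94.4100
P = C − (C − P) = 120.70 − (94.4100) = 26.2900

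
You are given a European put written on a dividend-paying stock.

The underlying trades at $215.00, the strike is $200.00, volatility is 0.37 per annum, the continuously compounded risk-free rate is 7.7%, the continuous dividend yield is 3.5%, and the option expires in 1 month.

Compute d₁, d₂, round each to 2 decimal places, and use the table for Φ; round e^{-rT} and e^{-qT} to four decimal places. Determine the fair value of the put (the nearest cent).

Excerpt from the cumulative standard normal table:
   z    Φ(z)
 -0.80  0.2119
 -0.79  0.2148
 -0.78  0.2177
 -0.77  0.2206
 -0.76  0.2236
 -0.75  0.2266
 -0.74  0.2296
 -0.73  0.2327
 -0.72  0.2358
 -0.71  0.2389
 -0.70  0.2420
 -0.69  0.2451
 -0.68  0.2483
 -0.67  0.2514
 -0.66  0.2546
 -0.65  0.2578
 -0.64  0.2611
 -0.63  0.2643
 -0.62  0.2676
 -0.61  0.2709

$2.66

σ√T = 0.37·√0.08333 = 0.1068
ln(S/K) + (r − q + σ²/2)T = ln(215/200) + (0.077 − 0.035 + 0.37²/2)·0.08333 = 0.0723 + 0.0092 = 0.0815
d₁ = 0.0815 / 0.1068 = 0.7633 → 0.76
d₂ = d₁ − σ√T = 0.7633 − 0.1068 = 0.6565 → 0.66
e^(−qT) = e^(−0.035·0.08333) = 0.9971;  e^(−rT) = e^(−0.077·0.08333) = 0.9936
N(−d₂) = N(-0.66) = 0.2546;  N(−d₁) = N(-0.76) = 0.2236
P = 200·0.9936·0.2546 − 215·0.9971·0.2236 = 50.5941 − 47.9346 = 2.6595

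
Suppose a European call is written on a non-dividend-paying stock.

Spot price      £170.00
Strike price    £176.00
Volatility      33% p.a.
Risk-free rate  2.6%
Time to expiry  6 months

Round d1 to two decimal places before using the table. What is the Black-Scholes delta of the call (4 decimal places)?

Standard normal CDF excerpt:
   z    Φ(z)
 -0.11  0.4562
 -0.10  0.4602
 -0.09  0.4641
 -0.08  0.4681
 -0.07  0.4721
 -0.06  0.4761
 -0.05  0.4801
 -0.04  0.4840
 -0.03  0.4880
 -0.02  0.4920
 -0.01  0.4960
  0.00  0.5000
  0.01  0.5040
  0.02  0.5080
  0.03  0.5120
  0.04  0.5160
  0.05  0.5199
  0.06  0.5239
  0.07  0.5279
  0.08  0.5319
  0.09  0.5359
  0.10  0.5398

0.5080

σ√T = 0.33·√0.5 = 0.2333
d₁ = [ln(170/176) + (0.026 + 0.33²/2)·0.5] / 0.2333 = [-0.0347 + 0.0402] / 0.2333 = 0.0237 which rounds to 0.02
N(d₁) = N(0.02) = 0.5080
Δ_call = N(d₁) = 0.5080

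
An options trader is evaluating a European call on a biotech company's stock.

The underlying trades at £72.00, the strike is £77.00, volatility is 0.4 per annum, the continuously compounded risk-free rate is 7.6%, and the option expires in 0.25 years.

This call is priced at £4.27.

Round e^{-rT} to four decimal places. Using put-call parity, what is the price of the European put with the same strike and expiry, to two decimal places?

exp(−rT) = exp(−0.076·0.25) = 0.9812
Put-call parity: C − P = S − K·e^(−rT) = 72 − 77·0.9812 = 72 − 75.5524 = -3.5524
P = C − (C − P) = 4.27 − (-3.5524) = 7.8224

£7.82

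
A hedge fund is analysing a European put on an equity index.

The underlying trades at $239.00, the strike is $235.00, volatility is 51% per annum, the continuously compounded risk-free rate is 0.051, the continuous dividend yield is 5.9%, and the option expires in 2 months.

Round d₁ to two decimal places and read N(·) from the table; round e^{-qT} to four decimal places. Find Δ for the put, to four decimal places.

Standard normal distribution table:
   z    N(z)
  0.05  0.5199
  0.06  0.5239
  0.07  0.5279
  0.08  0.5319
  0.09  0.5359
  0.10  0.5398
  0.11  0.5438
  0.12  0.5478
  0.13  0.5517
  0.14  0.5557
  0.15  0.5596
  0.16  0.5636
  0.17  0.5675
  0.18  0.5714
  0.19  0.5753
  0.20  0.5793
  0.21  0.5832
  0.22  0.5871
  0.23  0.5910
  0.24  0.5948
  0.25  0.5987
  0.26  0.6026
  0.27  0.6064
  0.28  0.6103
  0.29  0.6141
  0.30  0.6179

σ√T = 0.51 × 0.4082 = 0.2082
d₁ = [ln(239/235) + (0.051 − 0.059 + 0.51²/2)·0.1667] / 0.2082 = [0.0169 + 0.0203] / 0.2082 = 0.1788 → 0.18
N(d₁) = N(0.18) = 0.5714
Δ_put = e^(−qT)·(N(d₁) − 1) = 0.9902·(0.5714 − 1) = -0.4244

-0.4244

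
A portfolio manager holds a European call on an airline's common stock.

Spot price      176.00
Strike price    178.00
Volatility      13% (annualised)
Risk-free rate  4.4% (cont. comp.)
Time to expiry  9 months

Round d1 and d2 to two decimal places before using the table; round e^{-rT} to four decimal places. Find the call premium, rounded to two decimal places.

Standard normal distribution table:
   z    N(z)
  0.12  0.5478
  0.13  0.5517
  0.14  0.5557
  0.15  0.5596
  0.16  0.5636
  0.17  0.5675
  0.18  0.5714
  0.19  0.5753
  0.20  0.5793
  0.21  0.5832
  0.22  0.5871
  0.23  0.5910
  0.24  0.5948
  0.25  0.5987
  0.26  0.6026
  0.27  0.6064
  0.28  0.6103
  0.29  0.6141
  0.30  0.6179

9.67

σ√T = 0.13·√0.75 = 0.1126
d₁ = [ln(176/178) + (0.044 + 0.13²/2)·0.75] / 0.1126 = [-0.0113 + 0.0393] / 0.1126 = 0.2490 → 0.25
d₂ = d₁ − σ√T = 0.2490 − 0.1126 = 0.1365 → 0.14
e^(−rT) = e^(−0.044·0.75) = 0.9675
N(d₁) = N(0.25) = 0.5987;  N(d₂) = N(0.14) = 0.5557
C = 176·0.5987 − 178·0.9675·0.5557 = 105.3712 − 95.6999 = 9.6713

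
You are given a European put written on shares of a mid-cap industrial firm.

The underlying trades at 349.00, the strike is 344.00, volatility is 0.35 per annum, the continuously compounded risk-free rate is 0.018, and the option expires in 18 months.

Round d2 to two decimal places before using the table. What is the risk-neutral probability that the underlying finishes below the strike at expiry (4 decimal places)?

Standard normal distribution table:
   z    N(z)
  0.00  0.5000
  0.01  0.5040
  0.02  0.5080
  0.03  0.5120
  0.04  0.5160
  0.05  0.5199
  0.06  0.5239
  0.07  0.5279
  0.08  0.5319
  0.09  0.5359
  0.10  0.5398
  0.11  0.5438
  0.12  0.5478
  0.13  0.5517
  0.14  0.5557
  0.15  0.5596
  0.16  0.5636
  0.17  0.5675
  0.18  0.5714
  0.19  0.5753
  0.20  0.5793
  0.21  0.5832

σ√T = 0.35·√1.5 = 0.4287
ln(S/K) + (r + σ²/2)T = ln(349/344) + (0.018 + 0.35²/2)·1.5 = 0.0144 + 0.1189 = 0.1333
d₁ = 0.1333 / 0.4287 = 0.3110 ≈ 0.31
d₂ = d₁ − σ√T = 0.3110 − 0.4287 = -0.1177 ≈ -0.12
Pr(exercise) under Q = N(−d₂) = N(0.12) = 0.5478

0.5478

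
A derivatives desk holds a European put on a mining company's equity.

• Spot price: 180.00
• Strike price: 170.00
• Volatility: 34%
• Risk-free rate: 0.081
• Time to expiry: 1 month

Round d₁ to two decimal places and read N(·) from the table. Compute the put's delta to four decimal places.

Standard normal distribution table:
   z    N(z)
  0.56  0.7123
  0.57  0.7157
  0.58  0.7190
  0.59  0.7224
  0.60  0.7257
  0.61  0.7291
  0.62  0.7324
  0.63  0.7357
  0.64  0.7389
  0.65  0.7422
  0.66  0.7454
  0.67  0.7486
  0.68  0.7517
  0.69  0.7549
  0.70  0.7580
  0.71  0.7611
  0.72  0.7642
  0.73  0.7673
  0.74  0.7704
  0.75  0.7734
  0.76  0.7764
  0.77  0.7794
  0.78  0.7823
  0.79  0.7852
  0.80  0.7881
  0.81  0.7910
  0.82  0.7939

-0.2420

T = 0.08333;  σ√T = 0.0981
ln(S/K) + (r + σ²/2)T = ln(180/170) + (0.081 + 0.34²/2)·0.08333 = 0.0572 + 0.0116 = 0.0687
d₁ = 0.0687 / 0.0981 = 0.7002 → 0.70
N(d₁) = N(0.70) = 0.7580
Δ_put = N(d₁) − 1 = 0.7580 − 1 = -0.2420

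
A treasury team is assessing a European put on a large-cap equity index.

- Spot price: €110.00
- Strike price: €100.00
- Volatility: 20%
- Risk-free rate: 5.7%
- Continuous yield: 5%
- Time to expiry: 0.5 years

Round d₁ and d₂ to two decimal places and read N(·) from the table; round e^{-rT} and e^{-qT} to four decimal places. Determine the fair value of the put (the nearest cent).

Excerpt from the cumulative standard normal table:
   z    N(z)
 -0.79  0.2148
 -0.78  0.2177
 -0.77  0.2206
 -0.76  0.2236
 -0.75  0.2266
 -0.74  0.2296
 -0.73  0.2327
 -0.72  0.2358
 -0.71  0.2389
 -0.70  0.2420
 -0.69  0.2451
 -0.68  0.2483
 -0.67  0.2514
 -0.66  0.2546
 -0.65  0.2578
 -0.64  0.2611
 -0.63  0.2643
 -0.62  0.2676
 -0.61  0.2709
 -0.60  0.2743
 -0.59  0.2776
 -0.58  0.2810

€2.02

σ√T = 0.2·√0.5 = 0.1414
d₁ = [ln(110/100) + (0.057 − 0.05 + 0.2²/2)·0.5] / 0.1414 = [0.0953 + 0.0135] / 0.1414 = 0.7694 ⇒ 0.77
d₂ = d₁ − σ√T = 0.7694 − 0.1414 = 0.6280 ⇒ 0.63
exp(−qT) = exp(−0.05·0.5) = 0.9753;  exp(−rT) = exp(−0.057·0.5) = 0.9719
P = 100·0.9719·N(-0.63) − 110·0.9753·N(-0.77) = 100·0.9719·0.2643 − 110·0.9753·0.2206 = 25.6873 − 23.6666 = 2.0207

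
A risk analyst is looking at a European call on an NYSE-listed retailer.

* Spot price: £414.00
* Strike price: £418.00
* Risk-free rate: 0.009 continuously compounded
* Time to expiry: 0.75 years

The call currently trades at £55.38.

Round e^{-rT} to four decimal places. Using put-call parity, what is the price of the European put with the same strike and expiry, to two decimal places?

exp(−rT) = exp(−0.009·0.75) = 0.9933
Put-call parity: C − P = S − K·e^(−rT) = 414 − 418·0.9933 = 414 − 415.1994 = -1.1994
P = C − (C − P) = 55.38 − (-1.1994) = 56.5794

£56.58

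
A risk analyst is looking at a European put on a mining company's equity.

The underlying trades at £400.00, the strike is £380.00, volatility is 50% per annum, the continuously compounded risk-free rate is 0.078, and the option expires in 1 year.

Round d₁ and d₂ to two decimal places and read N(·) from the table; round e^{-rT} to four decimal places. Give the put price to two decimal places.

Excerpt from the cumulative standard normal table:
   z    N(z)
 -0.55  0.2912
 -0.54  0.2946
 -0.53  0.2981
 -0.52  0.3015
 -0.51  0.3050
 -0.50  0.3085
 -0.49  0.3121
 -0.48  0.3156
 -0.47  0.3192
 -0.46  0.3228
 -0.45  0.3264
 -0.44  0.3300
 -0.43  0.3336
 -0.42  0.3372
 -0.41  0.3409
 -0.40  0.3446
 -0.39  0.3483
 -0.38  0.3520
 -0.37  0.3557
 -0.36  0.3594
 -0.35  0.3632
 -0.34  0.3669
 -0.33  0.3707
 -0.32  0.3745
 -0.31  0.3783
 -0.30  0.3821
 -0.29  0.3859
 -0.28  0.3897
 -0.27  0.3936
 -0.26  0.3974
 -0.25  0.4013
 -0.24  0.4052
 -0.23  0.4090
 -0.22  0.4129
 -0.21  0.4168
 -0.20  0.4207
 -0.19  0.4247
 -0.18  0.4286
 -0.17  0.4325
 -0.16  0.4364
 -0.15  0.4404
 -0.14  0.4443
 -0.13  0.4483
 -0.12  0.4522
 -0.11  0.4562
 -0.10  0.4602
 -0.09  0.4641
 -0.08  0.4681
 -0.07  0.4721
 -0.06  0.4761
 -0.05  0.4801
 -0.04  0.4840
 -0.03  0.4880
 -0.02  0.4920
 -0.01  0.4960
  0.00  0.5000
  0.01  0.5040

£52.34

σ√T = 0.5 × 1.0000 = 0.5000
d₁ = [ln(400/380) + (0.078 + 0.5²/2)·1] / 0.5000 = [0.0513 + 0.2030] / 0.5000 = 0.5086 → 0.51
d₂ = d₁ − σ√T = 0.5086 − 0.5000 = 0.0086 → 0.01
exp(−rT) = exp(−0.078·1) = 0.9250
N(−d₂) = N(-0.01) = 0.4960;  N(−d₁) = N(-0.51) = 0.3050
P = 380·0.9250·0.4960 − 400·0.3050 = 174.3440 − 122.0000 = 52.3440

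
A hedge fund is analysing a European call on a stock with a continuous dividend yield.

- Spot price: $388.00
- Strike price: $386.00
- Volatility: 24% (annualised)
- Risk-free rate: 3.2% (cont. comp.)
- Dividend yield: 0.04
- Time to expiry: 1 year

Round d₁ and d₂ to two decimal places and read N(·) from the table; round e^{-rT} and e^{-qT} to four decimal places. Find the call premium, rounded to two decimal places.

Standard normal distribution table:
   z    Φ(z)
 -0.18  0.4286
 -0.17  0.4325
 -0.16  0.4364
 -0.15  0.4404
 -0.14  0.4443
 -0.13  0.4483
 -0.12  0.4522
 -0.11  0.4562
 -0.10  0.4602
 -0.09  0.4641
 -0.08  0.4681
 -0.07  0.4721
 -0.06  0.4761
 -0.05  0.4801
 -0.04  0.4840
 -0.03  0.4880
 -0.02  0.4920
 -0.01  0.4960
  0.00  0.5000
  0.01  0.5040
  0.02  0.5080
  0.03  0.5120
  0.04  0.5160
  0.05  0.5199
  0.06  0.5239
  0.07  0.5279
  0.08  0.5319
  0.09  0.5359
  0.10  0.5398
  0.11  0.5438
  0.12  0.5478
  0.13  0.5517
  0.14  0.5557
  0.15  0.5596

$35.13

σ√T = 0.24 × 1.0000 = 0.2400
d₁ = [ln(388/386) + (0.032 − 0.04 + ½·0.24²)·1] / (σ√T) = (0.0052 + 0.0208) / 0.2400 = 0.1082 ⇒ 0.11
d₂ = 0.1082 − 0.2400 = -0.1318 ⇒ -0.13
exp(−qT) = exp(−0.04·1) = 0.9608;  exp(−rT) = exp(−0.032·1) = 0.9685
C = 388·0.9608·N(0.11) − 386·0.9685·N(-0.13) = 388·0.9608·0.5438 − 386·0.9685·0.4483 = 202.7234 − 167.5929 = 35.1305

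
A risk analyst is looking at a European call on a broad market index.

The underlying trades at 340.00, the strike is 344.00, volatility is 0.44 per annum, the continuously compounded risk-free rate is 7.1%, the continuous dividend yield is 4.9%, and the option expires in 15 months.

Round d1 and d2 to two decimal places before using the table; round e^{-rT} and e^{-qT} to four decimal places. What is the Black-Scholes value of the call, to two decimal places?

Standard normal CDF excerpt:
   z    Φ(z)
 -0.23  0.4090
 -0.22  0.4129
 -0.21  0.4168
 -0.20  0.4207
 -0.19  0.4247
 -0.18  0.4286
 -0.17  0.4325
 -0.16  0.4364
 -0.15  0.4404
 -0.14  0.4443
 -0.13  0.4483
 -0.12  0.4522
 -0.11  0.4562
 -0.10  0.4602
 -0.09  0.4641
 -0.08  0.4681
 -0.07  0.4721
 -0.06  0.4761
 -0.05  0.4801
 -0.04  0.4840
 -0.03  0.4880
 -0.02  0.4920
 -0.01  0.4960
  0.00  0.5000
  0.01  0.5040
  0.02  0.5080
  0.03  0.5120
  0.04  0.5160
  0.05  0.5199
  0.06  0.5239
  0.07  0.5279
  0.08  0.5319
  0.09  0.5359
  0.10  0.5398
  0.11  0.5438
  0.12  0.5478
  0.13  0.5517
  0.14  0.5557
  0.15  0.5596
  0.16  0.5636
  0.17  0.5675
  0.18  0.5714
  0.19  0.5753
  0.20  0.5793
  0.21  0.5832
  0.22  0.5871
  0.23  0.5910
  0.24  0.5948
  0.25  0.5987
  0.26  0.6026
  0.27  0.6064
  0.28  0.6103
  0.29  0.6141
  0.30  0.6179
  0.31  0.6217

σ√T = 0.44·√1.25 = 0.4919
d₁ = [ln(340/344) + (0.071 − 0.049 + 0.44²/2)·1.25] / 0.4919 = [-0.0117 + 0.1485] / 0.4919 = 0.2781 → 0.28
d₂ = d₁ − σ√T = 0.2781 − 0.4919 = -0.2138 → -0.21
e^(−qT) = e^(−0.049·1.25) = 0.9406;  e^(−rT) = e^(−0.071·1.25) = 0.9151
N(d₁) = N(0.28) = 0.6103;  N(d₂) = N(-0.21) = 0.4168
C = 340·0.9406·0.6103 − 344·0.9151·0.4168 = 195.1764 − 131.2063 = 63.9701

63.97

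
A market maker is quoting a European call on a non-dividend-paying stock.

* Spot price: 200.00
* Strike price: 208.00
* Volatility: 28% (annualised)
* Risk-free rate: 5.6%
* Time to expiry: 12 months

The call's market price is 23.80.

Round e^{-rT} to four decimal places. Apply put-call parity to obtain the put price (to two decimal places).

20.46

e^(−rT) = e^(−0.056·1) = 0.9455
Put-call parity: C − P = S − K·e^(−rT) = 200 − 208·0.9455 = 200 − 196.6640 = 3.3360
P = C − (C − P) = 23.80 − (3.3360) = 20.4640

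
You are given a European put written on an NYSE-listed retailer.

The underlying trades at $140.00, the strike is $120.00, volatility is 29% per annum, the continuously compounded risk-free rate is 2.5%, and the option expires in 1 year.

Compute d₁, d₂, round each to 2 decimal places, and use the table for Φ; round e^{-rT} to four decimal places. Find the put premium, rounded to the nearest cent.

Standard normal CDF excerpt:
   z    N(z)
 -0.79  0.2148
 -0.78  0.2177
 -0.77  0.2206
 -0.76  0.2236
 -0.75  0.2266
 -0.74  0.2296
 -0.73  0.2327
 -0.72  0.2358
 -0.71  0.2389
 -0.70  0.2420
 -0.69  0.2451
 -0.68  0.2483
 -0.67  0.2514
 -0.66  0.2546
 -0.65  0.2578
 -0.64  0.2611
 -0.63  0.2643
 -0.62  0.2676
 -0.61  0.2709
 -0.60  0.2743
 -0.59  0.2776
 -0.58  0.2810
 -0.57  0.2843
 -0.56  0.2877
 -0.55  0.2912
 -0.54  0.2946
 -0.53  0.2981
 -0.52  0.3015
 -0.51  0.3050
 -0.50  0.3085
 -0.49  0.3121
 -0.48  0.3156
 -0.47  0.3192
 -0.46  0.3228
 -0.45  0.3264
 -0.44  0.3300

T = 1;  σ√T = 0.2900
d₁ = [ln(140/120) + (0.025 + 0.29²/2)·1] / 0.2900 = [0.1542 + 0.0670] / 0.2900 = 0.7628 ⇒ 0.76
d₂ = d₁ − σ√T = 0.7628 − 0.2900 = 0.4728 ⇒ 0.47
exp(−rT) = exp(−0.025·1) = 0.9753
P = 120·0.9753·N(-0.47) − 140·N(-0.76) = 120·0.9753·0.3192 − 140·0.2236 = 37.3579 − 31.3040 = 6.0539

$6.05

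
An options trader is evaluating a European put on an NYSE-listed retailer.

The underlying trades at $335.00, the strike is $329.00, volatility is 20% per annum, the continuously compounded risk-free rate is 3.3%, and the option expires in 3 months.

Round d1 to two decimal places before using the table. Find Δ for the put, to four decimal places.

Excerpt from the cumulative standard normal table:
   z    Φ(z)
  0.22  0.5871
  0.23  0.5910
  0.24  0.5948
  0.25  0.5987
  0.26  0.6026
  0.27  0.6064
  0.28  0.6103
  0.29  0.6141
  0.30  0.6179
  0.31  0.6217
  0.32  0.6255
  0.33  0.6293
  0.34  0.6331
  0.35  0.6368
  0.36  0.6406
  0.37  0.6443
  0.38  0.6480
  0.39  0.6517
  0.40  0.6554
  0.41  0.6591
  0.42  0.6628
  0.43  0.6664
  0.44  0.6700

-0.3783

σ√T = 0.2·√0.25 = 0.1000
d₁ = [ln(335/329) + (0.033 + 0.2²/2)·0.25] / 0.1000 = [0.0181 + 0.0133] / 0.1000 = 0.3132 → 0.31
N(d₁) = N(0.31) = 0.6217
Δ_put = N(d₁) − 1 = 0.6217 − 1 = -0.3783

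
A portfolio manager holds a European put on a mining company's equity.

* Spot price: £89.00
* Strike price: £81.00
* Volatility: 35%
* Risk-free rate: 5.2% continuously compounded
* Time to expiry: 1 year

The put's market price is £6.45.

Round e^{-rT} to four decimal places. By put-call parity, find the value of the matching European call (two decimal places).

£18.56

e^(−rT) = e^(−0.052·1) = 0.9493
Put-call parity: C − P = S − K·e^(−rT) = 89 − 81·0.9493 = 89 − 76.8933 = 12.1067
C = P + (C − P) = 6.45 + (12.1067) = 18.5567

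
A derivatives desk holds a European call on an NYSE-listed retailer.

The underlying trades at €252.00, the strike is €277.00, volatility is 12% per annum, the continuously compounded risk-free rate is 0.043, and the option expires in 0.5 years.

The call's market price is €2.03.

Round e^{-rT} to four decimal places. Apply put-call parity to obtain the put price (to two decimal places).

e^(−rT) = e^(−0.043·0.5) = 0.9787
Put-call parity: C − P = S − K·e^(−rT) = 252 − 277·0.9787 = 252 − 271.0999 = -19.0999
P = C − (C − P) = 2.03 − (-19.0999) = 21.1299

€21.13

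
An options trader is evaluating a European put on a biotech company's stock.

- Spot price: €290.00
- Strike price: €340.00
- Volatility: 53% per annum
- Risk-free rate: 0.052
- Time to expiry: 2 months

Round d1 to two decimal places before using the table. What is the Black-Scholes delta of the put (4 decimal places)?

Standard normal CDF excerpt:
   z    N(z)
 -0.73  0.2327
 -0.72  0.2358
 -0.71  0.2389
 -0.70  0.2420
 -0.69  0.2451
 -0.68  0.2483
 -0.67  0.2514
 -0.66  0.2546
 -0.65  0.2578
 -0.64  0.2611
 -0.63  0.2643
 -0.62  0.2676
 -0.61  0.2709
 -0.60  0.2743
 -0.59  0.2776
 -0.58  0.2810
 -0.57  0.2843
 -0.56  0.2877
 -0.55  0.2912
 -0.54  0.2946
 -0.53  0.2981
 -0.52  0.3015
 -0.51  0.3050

σ√T = 0.53·√0.1667 = 0.2164
ln(S/K) + (r + σ²/2)T = ln(290/340) + (0.052 + 0.53²/2)·0.1667 = -0.1591 + 0.0321 = -0.1270
d₁ = -0.1270 / 0.2164 = -0.5869 which rounds to -0.59
N(d₁) = N(-0.59) = 0.2776
Δ_put = N(d₁) − 1 = 0.2776 − 1 = -0.7224

-0.7224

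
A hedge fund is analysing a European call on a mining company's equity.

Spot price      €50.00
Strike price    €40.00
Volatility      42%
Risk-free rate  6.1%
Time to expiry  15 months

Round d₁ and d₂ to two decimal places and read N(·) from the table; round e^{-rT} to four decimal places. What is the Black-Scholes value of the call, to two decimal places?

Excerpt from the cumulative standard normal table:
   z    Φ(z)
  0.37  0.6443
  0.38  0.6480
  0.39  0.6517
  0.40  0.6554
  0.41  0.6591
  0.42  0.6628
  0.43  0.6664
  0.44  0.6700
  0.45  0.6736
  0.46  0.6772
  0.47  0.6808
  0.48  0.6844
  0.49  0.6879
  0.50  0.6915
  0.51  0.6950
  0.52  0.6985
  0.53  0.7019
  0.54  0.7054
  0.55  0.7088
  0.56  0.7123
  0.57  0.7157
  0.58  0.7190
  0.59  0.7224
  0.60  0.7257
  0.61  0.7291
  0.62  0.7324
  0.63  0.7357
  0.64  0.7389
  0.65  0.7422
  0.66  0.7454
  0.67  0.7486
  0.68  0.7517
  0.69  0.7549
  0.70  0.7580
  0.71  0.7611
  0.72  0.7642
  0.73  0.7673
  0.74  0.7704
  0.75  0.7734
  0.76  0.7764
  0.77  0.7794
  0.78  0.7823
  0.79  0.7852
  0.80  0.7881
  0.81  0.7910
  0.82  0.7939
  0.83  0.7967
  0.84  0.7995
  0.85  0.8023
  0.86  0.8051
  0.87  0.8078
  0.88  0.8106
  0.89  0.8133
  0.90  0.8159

σ√T = 0.42·√1.25 = 0.4696
ln(S/K) + (r + σ²/2)T = ln(50/40) + (0.061 + 0.42²/2)·1.25 = 0.2231 + 0.1865 = 0.4096
d₁ = 0.4096 / 0.4696 = 0.8724 ⇒ 0.87
d₂ = d₁ − σ√T = 0.8724 − 0.4696 = 0.4028 ⇒ 0.40
exp(−rT) = exp(−0.061·1.25) = 0.9266
C = 50·N(0.87) − 40·0.9266·N(0.40) = 50·0.8078 − 40·0.9266·0.6554 = 40.3900 − 24.2917 = 16.0983

€16.10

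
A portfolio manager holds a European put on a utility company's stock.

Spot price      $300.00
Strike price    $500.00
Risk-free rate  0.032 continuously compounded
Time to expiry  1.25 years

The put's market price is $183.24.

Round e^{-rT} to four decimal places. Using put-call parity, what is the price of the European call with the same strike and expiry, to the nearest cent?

e^(−rT) = e^(−0.032·1.25) = 0.9608
Put-call parity: C − P = S − K·e^(−rT) = 300 − 500·0.9608 = 300 − 480.4000 = -180.4000
C = P + (C − P) = 183.24 + (-180.4000) = 2.8400

$2.84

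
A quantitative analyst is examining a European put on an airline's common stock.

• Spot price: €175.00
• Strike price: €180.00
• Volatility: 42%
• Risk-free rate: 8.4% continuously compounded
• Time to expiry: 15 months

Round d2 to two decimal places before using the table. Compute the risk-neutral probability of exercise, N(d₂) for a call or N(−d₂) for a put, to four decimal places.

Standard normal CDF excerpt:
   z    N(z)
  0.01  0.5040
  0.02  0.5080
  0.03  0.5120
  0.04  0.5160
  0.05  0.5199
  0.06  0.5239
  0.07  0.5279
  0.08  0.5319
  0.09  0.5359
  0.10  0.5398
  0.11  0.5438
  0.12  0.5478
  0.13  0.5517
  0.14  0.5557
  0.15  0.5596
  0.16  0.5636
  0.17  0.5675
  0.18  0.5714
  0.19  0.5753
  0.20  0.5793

σ√T = 0.42 × 1.1180 = 0.4696
d₁ = [ln(175/180) + (0.084 + 0.42²/2)·1.25] / 0.4696 = [-0.0282 + 0.2152] / 0.4696 = 0.3984 ⇒ 0.40
d₂ = d₁ − σ√T = 0.3984 − 0.4696 = -0.0712 ⇒ -0.07
Pr(exercise) under Q = N(−d₂) = N(0.07) = 0.5279

0.5279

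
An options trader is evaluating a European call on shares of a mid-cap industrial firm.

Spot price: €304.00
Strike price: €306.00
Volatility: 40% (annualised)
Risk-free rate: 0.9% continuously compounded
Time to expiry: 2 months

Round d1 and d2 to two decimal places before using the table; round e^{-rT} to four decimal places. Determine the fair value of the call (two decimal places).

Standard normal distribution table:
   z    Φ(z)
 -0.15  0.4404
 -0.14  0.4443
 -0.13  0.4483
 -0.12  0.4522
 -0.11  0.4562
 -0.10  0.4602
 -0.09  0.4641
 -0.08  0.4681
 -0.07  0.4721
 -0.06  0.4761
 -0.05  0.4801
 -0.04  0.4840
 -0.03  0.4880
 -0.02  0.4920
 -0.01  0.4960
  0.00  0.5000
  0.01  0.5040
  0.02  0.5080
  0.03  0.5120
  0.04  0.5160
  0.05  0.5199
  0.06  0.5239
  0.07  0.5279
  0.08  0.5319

σ√T = 0.4 × 0.4082 = 0.1633
d₁ = [ln(304/306) + (0.009 + 0.4²/2)·0.1667] / 0.1633 = [-0.0066 + 0.0148] / 0.1633 = 0.0507 which rounds to 0.05
d₂ = d₁ − σ√T = 0.0507 − 0.1633 = -0.1126 which rounds to -0.11
exp(−rT) = exp(−0.009·0.1667) = 0.9985
N(d₁) = N(0.05) = 0.5199;  N(d₂) = N(-0.11) = 0.4562
C = 304·0.5199 − 306·0.9985·0.4562 = 158.0496 − 139.3878 = 18.6618

€18.66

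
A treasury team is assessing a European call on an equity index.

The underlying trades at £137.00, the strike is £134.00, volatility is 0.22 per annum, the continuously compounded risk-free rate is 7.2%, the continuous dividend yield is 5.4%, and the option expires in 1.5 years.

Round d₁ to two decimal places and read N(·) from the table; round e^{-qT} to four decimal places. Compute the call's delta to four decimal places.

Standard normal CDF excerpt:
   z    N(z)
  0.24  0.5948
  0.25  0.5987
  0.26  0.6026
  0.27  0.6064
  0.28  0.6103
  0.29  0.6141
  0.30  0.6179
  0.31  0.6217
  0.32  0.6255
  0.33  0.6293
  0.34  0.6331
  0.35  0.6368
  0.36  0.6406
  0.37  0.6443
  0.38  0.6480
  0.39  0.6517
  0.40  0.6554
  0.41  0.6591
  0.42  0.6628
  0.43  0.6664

0.5768

σ√T = 0.22·√1.5 = 0.2694
d₁ = [ln(137/134) + (0.072 − 0.054 + 0.22²/2)·1.5] / 0.2694 = [0.0221 + 0.0633] / 0.2694 = 0.3171 ≈ 0.32
N(d₁) = N(0.32) = 0.6255
Δ_call = exp(−qT)·N(d₁) = 0.9222·0.6255 = 0.5768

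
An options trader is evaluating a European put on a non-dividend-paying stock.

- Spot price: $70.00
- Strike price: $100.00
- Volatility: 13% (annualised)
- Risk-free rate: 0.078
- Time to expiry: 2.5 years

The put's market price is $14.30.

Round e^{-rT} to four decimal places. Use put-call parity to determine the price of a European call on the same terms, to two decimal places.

exp(−rT) = exp(−0.078·2.5) = 0.8228
Put-call parity: C − P = S − K·e^(−rT) = 70 − 100·0.8228 = 70 − 82.2800 = -12.2800
C = P + (C − P) = 14.30 + (-12.2800) = 2.0200

$2.02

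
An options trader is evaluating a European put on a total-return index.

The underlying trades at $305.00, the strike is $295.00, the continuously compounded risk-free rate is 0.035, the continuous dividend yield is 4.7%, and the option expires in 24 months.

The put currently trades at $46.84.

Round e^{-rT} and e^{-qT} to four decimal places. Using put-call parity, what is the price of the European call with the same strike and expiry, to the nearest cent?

$49.42

e^(−qT) = e^(−0.047·2) = 0.9103;  e^(−rT) = e^(−0.035·2) = 0.9324
Put-call parity: C − P = S·e^(−qT) − K·e^(−rT) = 305·0.9103 − 295·0.9324 = 277.6415 − 275.0580 = 2.5835
C = P + (C − P) = 46.84 + (2.5835) = 49.4235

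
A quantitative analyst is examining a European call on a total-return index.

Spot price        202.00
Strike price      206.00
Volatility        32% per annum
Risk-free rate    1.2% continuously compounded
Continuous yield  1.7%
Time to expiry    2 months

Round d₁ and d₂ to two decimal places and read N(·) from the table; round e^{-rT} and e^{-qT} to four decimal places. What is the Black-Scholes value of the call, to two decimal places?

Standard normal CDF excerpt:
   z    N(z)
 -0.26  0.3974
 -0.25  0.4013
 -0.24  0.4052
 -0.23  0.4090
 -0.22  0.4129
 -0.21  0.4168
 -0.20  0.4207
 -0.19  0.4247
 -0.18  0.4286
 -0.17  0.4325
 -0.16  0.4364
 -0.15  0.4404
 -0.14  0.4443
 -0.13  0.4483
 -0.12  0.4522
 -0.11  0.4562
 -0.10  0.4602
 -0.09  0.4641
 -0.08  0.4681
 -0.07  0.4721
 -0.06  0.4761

σ√T = 0.32·√0.1667 = 0.1306
ln(S/K) + (r − q + σ²/2)T = ln(202/206) + (0.012 − 0.017 + 0.32²/2)·0.1667 = -0.0196 + 0.0077 = -0.0119
d₁ = -0.0119 / 0.1306 = -0.0912 which rounds to -0.09
d₂ = d₁ − σ√T = -0.0912 − 0.1306 = -0.2218 which rounds to -0.22
e^(−qT) = e^(−0.017·0.1667) = 0.9972;  e^(−rT) = e^(−0.012·0.1667) = 0.9980
N(d₁) = N(-0.09) = 0.4641;  N(d₂) = N(-0.22) = 0.4129
C = 202·0.9972·0.4641 − 206·0.9980·0.4129 = 93.4857 − 84.8873 = 8.5984

8.60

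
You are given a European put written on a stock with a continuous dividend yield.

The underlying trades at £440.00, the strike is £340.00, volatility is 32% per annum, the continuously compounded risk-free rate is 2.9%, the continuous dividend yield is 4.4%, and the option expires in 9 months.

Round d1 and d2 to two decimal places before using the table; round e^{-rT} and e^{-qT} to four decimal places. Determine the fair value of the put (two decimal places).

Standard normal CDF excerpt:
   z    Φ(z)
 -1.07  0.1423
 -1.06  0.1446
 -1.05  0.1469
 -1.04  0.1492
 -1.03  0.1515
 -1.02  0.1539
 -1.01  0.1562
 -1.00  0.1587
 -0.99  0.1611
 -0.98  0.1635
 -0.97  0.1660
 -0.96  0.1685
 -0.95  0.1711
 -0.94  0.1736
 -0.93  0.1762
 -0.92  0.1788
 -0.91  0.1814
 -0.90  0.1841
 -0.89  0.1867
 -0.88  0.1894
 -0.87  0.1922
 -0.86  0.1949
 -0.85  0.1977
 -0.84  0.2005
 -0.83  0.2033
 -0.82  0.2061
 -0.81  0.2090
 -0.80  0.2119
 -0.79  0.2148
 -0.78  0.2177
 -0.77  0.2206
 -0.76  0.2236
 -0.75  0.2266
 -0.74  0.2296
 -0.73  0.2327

£10.89

σ√T = 0.32 × 0.8660 = 0.2771
d₁ = [ln(440/340) + (0.029 − 0.044 + 0.32²/2)·0.75] / 0.2771 = [0.2578 + 0.0272] / 0.2771 = 1.0283 → 1.03
d₂ = d₁ − σ√T = 1.0283 − 0.2771 = 0.7512 → 0.75
exp(−qT) = exp(−0.044·0.75) = 0.9675;  exp(−rT) = exp(−0.029·0.75) = 0.9785
N(−d₂) = N(-0.75) = 0.2266;  N(−d₁) = N(-1.03) = 0.1515
P = 340·0.9785·0.2266 − 440·0.9675·0.1515 = 75.3876 − 64.4935 = 10.8940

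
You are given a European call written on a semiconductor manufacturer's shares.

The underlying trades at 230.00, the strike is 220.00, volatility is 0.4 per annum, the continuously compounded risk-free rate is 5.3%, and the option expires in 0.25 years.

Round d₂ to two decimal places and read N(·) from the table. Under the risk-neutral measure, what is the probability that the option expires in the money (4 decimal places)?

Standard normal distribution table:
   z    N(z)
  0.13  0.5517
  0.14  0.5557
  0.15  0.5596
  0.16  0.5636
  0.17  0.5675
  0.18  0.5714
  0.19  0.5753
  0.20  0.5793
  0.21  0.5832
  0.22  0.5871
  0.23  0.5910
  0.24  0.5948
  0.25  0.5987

0.5753

σ√T = 0.4·√0.25 = 0.2000
d₁ = [ln(230/220) + (0.053 + ½·0.4²)·0.25] / (σ√T) = (0.0445 + 0.0333) / 0.2000 = 0.3885 ≈ 0.39
d₂ = 0.3885 − 0.2000 = 0.1885 ≈ 0.19
Pr(exercise) under Q = N(d₂) = 0.5753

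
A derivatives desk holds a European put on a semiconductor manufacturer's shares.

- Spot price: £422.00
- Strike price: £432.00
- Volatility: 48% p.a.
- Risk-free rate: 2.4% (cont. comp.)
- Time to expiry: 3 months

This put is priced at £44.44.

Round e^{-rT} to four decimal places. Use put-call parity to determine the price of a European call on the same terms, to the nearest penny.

£37.03

e^(−rT) = e^(−0.024·0.25) = 0.9940
Put-call parity: C − P = S − K·e^(−rT) = 422 − 432·0.9940 = 422 − 429.4080 = -7.4080
C = P + (C − P) = 44.44 + (-7.4080) = 37.0320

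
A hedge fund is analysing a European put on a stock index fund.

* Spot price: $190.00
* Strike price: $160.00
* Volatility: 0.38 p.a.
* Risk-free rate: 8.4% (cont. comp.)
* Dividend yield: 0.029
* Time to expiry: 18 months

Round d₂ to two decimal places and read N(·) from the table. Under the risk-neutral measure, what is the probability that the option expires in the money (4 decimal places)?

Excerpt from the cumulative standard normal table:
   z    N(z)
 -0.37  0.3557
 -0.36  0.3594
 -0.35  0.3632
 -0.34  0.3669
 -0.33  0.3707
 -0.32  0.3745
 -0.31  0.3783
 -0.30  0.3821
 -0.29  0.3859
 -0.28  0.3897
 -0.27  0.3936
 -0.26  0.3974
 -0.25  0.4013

σ√T = 0.38 × 1.2247 = 0.4654
d₁ = [ln(190/160) + (0.084 − 0.029 + 0.38²/2)·1.5] / 0.4654 = [0.1719 + 0.1908] / 0.4654 = 0.7792 ≈ 0.78
d₂ = d₁ − σ√T = 0.7792 − 0.4654 = 0.3138 ≈ 0.31
Risk-neutral Pr[S_T < K] = N(−d₂) = N(-0.31) = 0.3783

0.3783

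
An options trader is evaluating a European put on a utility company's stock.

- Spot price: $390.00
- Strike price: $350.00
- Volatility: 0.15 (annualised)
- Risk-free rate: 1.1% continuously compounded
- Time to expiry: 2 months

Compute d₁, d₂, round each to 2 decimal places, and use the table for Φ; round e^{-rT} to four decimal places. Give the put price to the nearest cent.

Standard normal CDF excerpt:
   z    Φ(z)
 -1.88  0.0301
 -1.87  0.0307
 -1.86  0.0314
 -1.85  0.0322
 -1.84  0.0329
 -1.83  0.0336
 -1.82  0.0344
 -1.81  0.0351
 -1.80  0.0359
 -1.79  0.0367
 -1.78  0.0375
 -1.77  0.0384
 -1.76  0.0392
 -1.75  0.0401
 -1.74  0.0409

σ√T = 0.15·√0.1667 = 0.0612
d₁ = [ln(390/350) + (0.011 + 0.15²/2)·0.1667] / 0.0612 = [0.1082 + 0.0037] / 0.0612 = 1.8277 which rounds to 1.83
d₂ = d₁ − σ√T = 1.8277 − 0.0612 = 1.7664 which rounds to 1.77
exp(−rT) = exp(−0.011·0.1667) = 0.9982
P = 350·0.9982·N(-1.77) − 390·N(-1.83) = 350·0.9982·0.0384 − 390·0.0336 = 13.4158 − 13.1040 = 0.3118

$0.31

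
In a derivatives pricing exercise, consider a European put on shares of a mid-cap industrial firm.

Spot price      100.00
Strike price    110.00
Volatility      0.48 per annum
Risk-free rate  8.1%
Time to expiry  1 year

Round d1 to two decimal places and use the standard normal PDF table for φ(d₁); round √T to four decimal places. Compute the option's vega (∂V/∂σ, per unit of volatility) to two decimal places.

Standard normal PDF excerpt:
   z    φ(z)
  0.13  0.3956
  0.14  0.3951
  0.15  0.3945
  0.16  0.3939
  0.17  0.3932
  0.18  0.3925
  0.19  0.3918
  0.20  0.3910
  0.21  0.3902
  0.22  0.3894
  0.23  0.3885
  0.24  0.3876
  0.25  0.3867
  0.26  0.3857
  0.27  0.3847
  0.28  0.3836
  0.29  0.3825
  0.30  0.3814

σ√T = 0.48 × 1.0000 = 0.4800
d₁ = [ln(100/110) + (0.081 + 0.48²/2)·1] / 0.4800 = [-0.0953 + 0.1962] / 0.4800 = 0.2102 which rounds to 0.21
√T = √1 = 1.0000
φ(d₁) = φ(0.21) = 0.3902
vega = S·φ(d₁)·√T = 100·0.3902·1.0000 = 39.0200
(The call has the same vega.)

39.02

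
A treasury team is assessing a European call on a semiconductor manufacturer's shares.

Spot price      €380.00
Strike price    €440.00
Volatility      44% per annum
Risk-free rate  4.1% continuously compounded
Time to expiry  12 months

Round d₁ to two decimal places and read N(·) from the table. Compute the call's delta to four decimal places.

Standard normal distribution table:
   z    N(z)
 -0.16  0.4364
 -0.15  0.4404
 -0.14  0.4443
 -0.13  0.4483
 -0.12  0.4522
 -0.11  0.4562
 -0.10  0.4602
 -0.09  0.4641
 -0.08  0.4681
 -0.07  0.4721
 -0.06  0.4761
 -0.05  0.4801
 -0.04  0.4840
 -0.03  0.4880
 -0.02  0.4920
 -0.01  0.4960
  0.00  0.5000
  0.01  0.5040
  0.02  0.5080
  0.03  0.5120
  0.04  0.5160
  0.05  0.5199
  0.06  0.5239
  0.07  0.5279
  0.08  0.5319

σ√T = 0.44·√1 = 0.4400
d₁ = [ln(380/440) + (0.041 + 0.44²/2)·1] / 0.4400 = [-0.1466 + 0.1378] / 0.4400 = -0.0200 which rounds to -0.02
N(d₁) = N(-0.02) = 0.4920
Δ_call = N(d₁) = 0.4920

0.4920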